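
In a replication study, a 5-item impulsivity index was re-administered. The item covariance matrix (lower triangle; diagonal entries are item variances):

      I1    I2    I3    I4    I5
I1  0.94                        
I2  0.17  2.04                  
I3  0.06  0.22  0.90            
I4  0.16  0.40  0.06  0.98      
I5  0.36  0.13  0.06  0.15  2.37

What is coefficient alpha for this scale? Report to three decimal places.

α = 0.411

sum of item variances = 0.94 + 2.04 + 0.90 + 0.98 + 2.37 = 7.23
Σ_{i<j} σ_ij = 1.77
Var(T) = 7.23 + 2 × 1.77 = 10.77
α = (k/(k−1))·(1 − sum of item variances/Var(T)) = (5/4)·(1 − 7.23/10.77) = 0.411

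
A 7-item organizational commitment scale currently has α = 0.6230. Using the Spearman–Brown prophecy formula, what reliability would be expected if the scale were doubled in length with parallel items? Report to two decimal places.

predicted reliability = 0.77

Length factor m = 2
α' = m·α / (1 + (m−1)·α)
   = 2 × 0.6230 / (1 + (2 − 1) × 0.6230)
   = 1.2460 / 1.6230 = 0.77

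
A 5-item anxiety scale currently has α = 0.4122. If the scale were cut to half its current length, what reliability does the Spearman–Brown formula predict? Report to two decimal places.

Length factor m = 1/2
α' = m·α / (1 − (1−m)·α)
   = 1/2 × 0.4122 / (1 − (1 − 1/2) × 0.4122)
   = 0.2061 / 0.7939 = 0.26

predicted reliability = 0.26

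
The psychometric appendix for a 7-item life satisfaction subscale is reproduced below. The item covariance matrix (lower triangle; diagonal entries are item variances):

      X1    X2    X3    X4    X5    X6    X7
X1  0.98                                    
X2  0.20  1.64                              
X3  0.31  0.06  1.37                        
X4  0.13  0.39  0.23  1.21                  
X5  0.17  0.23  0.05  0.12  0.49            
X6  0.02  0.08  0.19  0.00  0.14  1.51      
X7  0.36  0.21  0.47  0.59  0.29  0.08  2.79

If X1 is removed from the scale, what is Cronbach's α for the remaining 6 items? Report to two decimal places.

α = 0.49

Remaining items: X2, X3, X4, X5, X6, X7 (k = 6).
ΣVar(i) = 1.64 + 1.37 + 1.21 + 0.49 + 1.51 + 2.79 = 9.01
σ²_T = 9.01 + 2 × 3.13 = 15.27
α (item deleted) = (6/5)·(1 − 9.01/15.27) = 0.49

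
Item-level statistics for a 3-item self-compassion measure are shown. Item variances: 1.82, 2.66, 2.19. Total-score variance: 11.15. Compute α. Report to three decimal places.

Σσ²ᵢ = 1.82 + 2.66 + 2.19 = 6.67
α = (k/(k−1))·(1 − Σσ²ᵢ/σ²_total) = (3/2)·(1 − 6.67/11.15) = 0.603

α = 0.603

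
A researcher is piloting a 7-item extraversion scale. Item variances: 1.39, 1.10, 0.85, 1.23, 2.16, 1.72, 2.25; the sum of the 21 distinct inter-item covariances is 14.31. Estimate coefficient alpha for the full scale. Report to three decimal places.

Σσ²ᵢ = 1.39 + 1.10 + 0.85 + 1.23 + 2.16 + 1.72 + 2.25 = 10.70
Sum of distinct covariances = 14.31
Var(T) = Σσ²ᵢ + 2·Σcov = 10.70 + 2 × 14.31 = 39.32
α = (7/6)·(1 − 10.70/39.32) = 0.849

α = 0.849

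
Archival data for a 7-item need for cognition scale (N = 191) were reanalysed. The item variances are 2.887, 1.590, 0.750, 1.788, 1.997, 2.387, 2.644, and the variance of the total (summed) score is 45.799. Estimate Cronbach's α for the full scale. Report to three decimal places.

Cronbach's α = 0.809

ΣVar(i) = 2.887 + 1.590 + 0.750 + 1.788 + 1.997 + 2.387 + 2.644 = 14.043
α = (k/(k−1))·(1 − ΣVar(i)/total variance) = (7/6)·(1 − 14.043/45.799) = 0.809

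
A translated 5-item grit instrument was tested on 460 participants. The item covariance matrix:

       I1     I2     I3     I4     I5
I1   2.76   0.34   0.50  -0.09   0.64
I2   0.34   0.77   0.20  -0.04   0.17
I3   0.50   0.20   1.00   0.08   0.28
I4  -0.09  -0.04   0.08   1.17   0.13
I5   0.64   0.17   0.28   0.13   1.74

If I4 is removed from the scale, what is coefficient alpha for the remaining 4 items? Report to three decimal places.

coefficient alpha = 0.539

Remaining items: I1, I2, I3, I5 (k = 4).
ΣVar(i) = 2.76 + 0.77 + 1.00 + 1.74 = 6.27
σ²_total = 6.27 + 2 × 2.13 = 10.53
α (item deleted) = (4/3)·(1 − 6.27/10.53) = 0.539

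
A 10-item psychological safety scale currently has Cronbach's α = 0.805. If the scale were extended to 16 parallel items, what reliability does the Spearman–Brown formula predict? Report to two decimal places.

predicted reliability = 0.87

Length factor m = 16/10 = 1.6000
α' = m·α / (1 + (m−1)·α)
   = 16/10 × 0.805 / (1 + (16/10 − 1) × 0.805)
   = 1.2880 / 1.4830 = 0.87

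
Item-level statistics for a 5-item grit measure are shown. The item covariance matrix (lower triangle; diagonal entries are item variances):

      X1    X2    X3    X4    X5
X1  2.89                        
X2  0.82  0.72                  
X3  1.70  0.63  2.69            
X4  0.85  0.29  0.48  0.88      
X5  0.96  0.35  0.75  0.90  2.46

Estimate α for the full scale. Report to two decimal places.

Σσᵢ² = 2.89 + 0.72 + 2.69 + 0.88 + 2.46 = 9.64
Sum of off-diagonal covariances = 7.73
σ²_total = 9.64 + 2 × 7.73 = 25.10
α = (k/(k−1))·(1 − Σσᵢ²/σ²_total) = (5/4)·(1 − 9.64/25.10) = 0.77

α = 0.77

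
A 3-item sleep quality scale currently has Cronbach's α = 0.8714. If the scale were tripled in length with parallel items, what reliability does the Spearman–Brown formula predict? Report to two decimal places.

Length factor m = 3
α' = m·α / (1 + (m−1)·α)
   = 3 × 0.8714 / (1 + (3 − 1) × 0.8714)
   = 2.6142 / 2.7428 = 0.95

predicted reliability = 0.95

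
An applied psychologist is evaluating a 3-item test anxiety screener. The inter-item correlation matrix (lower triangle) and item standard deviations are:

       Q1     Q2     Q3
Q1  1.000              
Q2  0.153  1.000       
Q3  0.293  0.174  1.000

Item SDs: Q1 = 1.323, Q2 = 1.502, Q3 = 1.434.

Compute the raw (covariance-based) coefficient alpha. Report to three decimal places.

Σσ²ᵢ = 1.323² + 1.502² + 1.434² = 6.0627
Covariances σ_ij = r_ij · s_i · s_j:
  σ(Q1,Q2) = 0.153 × 1.323 × 1.502 = 0.3040
  σ(Q1,Q3) = 0.293 × 1.323 × 1.434 = 0.5559
  σ(Q2,Q3) = 0.174 × 1.502 × 1.434 = 0.3748
σ²_T = Σσ²ᵢ + 2·Σσ_ij = 6.0627 + 2 × 1.2347 = 8.5321
α = (3/2)·(1 − 6.0627/8.5321) = 0.434

coefficient alpha = 0.434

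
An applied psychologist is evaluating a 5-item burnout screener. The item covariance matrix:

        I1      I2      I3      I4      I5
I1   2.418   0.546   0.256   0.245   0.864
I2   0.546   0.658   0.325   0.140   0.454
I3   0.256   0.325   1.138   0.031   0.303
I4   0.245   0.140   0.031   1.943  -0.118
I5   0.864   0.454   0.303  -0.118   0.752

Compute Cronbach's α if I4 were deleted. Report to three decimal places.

α = 0.700

Remaining items: I1, I2, I3, I5 (k = 4).
sum of item variances = 2.418 + 0.658 + 1.138 + 0.752 = 4.966
total variance = 4.966 + 2 × 2.748 = 10.462
α (item deleted) = (4/3)·(1 − 4.966/10.462) = 0.700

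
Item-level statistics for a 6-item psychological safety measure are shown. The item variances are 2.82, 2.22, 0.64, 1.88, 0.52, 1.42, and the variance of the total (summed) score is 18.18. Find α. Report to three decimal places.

Σσ²ᵢ = 2.82 + 2.22 + 0.64 + 1.88 + 0.52 + 1.42 = 9.50
α = (k/(k−1))·(1 − Σσ²ᵢ/σ²_T) = (6/5)·(1 − 9.50/18.18) = 0.573

α = 0.573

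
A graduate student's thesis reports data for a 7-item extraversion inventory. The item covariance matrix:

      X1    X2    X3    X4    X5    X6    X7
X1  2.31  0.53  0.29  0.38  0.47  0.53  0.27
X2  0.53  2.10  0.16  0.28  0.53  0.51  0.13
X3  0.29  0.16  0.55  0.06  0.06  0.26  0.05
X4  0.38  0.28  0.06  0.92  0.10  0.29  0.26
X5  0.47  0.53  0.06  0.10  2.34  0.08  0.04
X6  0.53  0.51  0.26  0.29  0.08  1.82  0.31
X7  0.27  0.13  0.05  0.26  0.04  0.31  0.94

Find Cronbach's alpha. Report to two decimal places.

sum of item variances = 2.31 + 2.10 + 0.55 + 0.92 + 2.34 + 1.82 + 0.94 = 10.98
Sum of the distinct covariances = 5.59
σ²_total = 10.98 + 2 × 5.59 = 22.16
α = (k/(k−1))·(1 − sum of item variances/σ²_total) = (7/6)·(1 − 10.98/22.16) = 0.59

Cronbach's alpha = 0.59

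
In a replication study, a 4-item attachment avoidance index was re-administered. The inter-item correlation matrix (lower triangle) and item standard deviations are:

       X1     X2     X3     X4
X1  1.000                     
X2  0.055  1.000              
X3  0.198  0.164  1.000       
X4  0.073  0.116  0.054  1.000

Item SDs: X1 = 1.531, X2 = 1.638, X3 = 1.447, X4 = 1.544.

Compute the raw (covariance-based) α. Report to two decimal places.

α = 0.33

Σσ²ᵢ = 1.531² + 1.638² + 1.447² + 1.544² = 9.5047
Covariances σ_ij = r_ij · s_i · s_j:
  σ(X1,X2) = 0.055 × 1.531 × 1.638 = 0.1379
  σ(X1,X3) = 0.198 × 1.531 × 1.447 = 0.4386
  σ(X1,X4) = 0.073 × 1.531 × 1.544 = 0.1726
  σ(X2,X3) = 0.164 × 1.638 × 1.447 = 0.3887
  σ(X2,X4) = 0.116 × 1.638 × 1.544 = 0.2934
  σ(X3,X4) = 0.054 × 1.447 × 1.544 = 0.1206
σ²_T = Σσ²ᵢ + 2·Σσ_ij = 9.5047 + 2 × 1.5518 = 12.6083
α = (4/3)·(1 − 9.5047/12.6083) = 0.33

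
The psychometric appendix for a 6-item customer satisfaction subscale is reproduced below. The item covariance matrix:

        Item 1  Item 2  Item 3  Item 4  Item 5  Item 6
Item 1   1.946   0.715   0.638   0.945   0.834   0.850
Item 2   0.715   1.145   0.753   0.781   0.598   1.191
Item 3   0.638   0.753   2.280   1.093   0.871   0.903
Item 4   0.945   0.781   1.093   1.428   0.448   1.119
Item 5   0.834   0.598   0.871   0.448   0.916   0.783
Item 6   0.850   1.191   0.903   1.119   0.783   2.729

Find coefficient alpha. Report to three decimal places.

sum of item variances = 1.946 + 1.145 + 2.280 + 1.428 + 0.916 + 2.729 = 10.444
Sum of off-diagonal covariances = 12.522
Var(T) = 10.444 + 2 × 12.522 = 35.488
α = (k/(k−1))·(1 − sum of item variances/Var(T)) = (6/5)·(1 − 10.444/35.488) = 0.847

α = 0.847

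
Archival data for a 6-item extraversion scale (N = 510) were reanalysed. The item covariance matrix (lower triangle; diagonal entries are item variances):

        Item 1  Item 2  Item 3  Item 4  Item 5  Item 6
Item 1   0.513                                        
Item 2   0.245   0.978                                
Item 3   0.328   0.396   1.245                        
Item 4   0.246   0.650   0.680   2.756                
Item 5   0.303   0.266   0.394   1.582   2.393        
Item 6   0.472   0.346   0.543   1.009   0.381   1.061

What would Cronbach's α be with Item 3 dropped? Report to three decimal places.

Remaining items: Item 1, Item 2, Item 4, Item 5, Item 6 (k = 5).
Σσ²ᵢ = 0.513 + 0.978 + 2.756 + 2.393 + 1.061 = 7.701
σ²_T = 7.701 + 2 × 5.500 = 18.701
α (item deleted) = (5/4)·(1 − 7.701/18.701) = 0.735

Cronbach's α = 0.735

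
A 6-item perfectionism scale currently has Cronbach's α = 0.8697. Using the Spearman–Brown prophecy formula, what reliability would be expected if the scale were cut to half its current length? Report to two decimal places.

predicted reliability = 0.77

Length factor m = 1/2
α' = m·α / (1 − (1−m)·α)
   = 1/2 × 0.8697 / (1 − (1 − 1/2) × 0.8697)
   = 0.4349 / 0.5652 = 0.77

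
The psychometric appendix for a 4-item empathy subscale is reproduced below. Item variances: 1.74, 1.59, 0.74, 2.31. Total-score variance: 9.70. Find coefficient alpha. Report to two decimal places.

sum of item variances = 1.74 + 1.59 + 0.74 + 2.31 = 6.38
α = (k/(k−1))·(1 − sum of item variances/σ²_T) = (4/3)·(1 − 6.38/9.70) = 0.46

α = 0.46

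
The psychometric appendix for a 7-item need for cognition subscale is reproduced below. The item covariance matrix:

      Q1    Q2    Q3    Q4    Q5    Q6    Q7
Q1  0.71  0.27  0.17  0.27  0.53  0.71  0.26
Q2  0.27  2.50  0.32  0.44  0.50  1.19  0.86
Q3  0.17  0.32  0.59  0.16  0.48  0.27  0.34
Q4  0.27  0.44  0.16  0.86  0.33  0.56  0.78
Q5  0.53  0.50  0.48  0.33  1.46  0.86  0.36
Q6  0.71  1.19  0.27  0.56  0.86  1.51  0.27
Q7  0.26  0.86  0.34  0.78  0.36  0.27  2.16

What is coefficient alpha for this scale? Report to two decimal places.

coefficient alpha = 0.78

Σσᵢ² = 0.71 + 2.50 + 0.59 + 0.86 + 1.46 + 1.51 + 2.16 = 9.79
Σ_{i<j} σ_ij = 9.93
Var(T) = 9.79 + 2 × 9.93 = 29.65
α = (k/(k−1))·(1 − Σσᵢ²/Var(T)) = (7/6)·(1 − 9.79/29.65) = 0.78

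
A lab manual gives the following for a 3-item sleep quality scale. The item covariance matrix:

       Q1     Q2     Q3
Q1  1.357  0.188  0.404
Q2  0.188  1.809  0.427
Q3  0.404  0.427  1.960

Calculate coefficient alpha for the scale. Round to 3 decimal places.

sum of item variances = 1.357 + 1.809 + 1.960 = 5.126
Σ_{i<j} σ_ij = 1.019
Var(T) = 5.126 + 2 × 1.019 = 7.164
α = (k/(k−1))·(1 − sum of item variances/Var(T)) = (3/2)·(1 − 5.126/7.164) = 0.427

coefficient alpha = 0.427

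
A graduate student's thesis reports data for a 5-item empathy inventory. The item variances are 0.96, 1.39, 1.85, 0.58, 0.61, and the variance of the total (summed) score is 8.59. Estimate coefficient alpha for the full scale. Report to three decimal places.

ΣVar(i) = 0.96 + 1.39 + 1.85 + 0.58 + 0.61 = 5.39
α = (k/(k−1))·(1 − ΣVar(i)/σ²_T) = (5/4)·(1 − 5.39/8.59) = 0.466

coefficient alpha = 0.466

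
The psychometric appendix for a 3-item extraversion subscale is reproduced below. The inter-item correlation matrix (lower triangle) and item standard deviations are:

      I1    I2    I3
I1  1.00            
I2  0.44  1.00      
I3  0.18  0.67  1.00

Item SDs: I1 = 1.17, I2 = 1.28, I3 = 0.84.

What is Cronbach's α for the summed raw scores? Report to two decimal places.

Σσ²ᵢ = 1.17² + 1.28² + 0.84² = 3.7129
Covariances σ_ij = r_ij · s_i · s_j:
  σ(I1,I2) = 0.44 × 1.17 × 1.28 = 0.6589
  σ(I1,I3) = 0.18 × 1.17 × 0.84 = 0.1769
  σ(I2,I3) = 0.67 × 1.28 × 0.84 = 0.7204
σ²_T = Σσ²ᵢ + 2·Σσ_ij = 3.7129 + 2 × 1.5562 = 6.8253
α = (3/2)·(1 − 3.7129/6.8253) = 0.68

Cronbach's α = 0.68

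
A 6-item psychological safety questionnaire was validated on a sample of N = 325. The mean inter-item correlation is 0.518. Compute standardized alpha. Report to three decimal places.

α = 0.866

Standardized α = k·r̄ / (1 + (k−1)·r̄) = 6 × 0.518 / (1 + 5 × 0.518)
  = 3.1080 / 3.5900 = 0.866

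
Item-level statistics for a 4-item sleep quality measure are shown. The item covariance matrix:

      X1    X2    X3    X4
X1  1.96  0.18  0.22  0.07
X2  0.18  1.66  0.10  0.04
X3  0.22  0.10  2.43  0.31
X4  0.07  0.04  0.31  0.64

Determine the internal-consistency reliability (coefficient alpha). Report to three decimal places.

Σσ²ᵢ = 1.96 + 1.66 + 2.43 + 0.64 = 6.69
Sum of the distinct covariances = 0.92
σ²_T = 6.69 + 2 × 0.92 = 8.53
α = (k/(k−1))·(1 − Σσ²ᵢ/σ²_T) = (4/3)·(1 − 6.69/8.53) = 0.288

coefficient alpha = 0.288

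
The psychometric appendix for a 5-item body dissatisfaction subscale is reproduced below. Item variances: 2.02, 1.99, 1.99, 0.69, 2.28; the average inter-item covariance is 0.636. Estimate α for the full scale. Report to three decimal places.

Σσᵢ² = 2.02 + 1.99 + 1.99 + 0.69 + 2.28 = 8.97
Sum of the 10 distinct covariances = 10 × 0.636 = 6.360
total variance = Σσᵢ² + 2·Σcov = 8.97 + 2 × 6.360 = 21.690
α = (5/4)·(1 − 8.97/21.690) = 0.733

α = 0.733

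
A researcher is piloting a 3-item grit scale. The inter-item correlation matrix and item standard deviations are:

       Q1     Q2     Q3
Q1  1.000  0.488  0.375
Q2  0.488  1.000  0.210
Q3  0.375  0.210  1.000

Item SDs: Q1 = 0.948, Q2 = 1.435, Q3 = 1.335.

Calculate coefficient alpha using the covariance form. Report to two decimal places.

Σσ²ᵢ = 0.948² + 1.435² + 1.335² = 4.7402
Covariances σ_ij = r_ij · s_i · s_j:
  σ(Q1,Q2) = 0.488 × 0.948 × 1.435 = 0.6639
  σ(Q1,Q3) = 0.375 × 0.948 × 1.335 = 0.4746
  σ(Q2,Q3) = 0.210 × 1.435 × 1.335 = 0.4023
σ²_T = Σσ²ᵢ + 2·Σσ_ij = 4.7402 + 2 × 1.5408 = 7.8218
α = (3/2)·(1 − 4.7402/7.8218) = 0.59

α = 0.59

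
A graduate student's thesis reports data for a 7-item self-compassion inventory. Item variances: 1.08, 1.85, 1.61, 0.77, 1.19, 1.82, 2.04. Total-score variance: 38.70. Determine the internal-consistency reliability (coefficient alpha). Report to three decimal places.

Σσᵢ² = 1.08 + 1.85 + 1.61 + 0.77 + 1.19 + 1.82 + 2.04 = 10.36
α = (k/(k−1))·(1 − Σσᵢ²/σ²_T) = (7/6)·(1 − 10.36/38.70) = 0.854

coefficient alpha = 0.854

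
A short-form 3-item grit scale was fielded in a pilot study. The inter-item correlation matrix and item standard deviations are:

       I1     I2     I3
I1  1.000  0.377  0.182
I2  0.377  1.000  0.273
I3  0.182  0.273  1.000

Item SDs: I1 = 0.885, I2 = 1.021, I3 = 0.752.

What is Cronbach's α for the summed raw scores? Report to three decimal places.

Σσ²ᵢ = 0.885² + 1.021² + 0.752² = 2.3912
Covariances σ_ij = r_ij · s_i · s_j:
  σ(I1,I2) = 0.377 × 0.885 × 1.021 = 0.3407
  σ(I1,I3) = 0.182 × 0.885 × 0.752 = 0.1211
  σ(I2,I3) = 0.273 × 1.021 × 0.752 = 0.2096
σ²_T = Σσ²ᵢ + 2·Σσ_ij = 2.3912 + 2 × 0.6714 = 3.7340
α = (3/2)·(1 − 2.3912/3.7340) = 0.539

Cronbach's α = 0.539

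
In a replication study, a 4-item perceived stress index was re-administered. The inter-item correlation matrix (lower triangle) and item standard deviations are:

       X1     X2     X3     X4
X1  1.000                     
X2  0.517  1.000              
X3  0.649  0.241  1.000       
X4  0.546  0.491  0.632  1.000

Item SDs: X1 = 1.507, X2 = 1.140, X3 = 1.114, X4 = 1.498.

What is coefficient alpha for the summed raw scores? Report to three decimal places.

coefficient alpha = 0.807

Σσ²ᵢ = 1.507² + 1.140² + 1.114² + 1.498² = 7.0556
Covariances σ_ij = r_ij · s_i · s_j:
  σ(X1,X2) = 0.517 × 1.507 × 1.140 = 0.8882
  σ(X1,X3) = 0.649 × 1.507 × 1.114 = 1.0895
  σ(X1,X4) = 0.546 × 1.507 × 1.498 = 1.2326
  σ(X2,X3) = 0.241 × 1.140 × 1.114 = 0.3061
  σ(X2,X4) = 0.491 × 1.140 × 1.498 = 0.8385
  σ(X3,X4) = 0.632 × 1.114 × 1.498 = 1.0547
σ²_T = Σσ²ᵢ + 2·Σσ_ij = 7.0556 + 2 × 5.4096 = 17.8748
α = (4/3)·(1 − 7.0556/17.8748) = 0.807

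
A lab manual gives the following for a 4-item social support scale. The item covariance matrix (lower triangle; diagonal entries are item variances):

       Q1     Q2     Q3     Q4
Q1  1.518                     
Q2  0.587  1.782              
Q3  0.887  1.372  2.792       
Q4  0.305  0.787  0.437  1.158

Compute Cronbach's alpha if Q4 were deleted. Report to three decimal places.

Cronbach's alpha = 0.725

Remaining items: Q1, Q2, Q3 (k = 3).
Σσᵢ² = 1.518 + 1.782 + 2.792 = 6.092
σ²_total = 6.092 + 2 × 2.846 = 11.784
α (item deleted) = (3/2)·(1 − 6.092/11.784) = 0.725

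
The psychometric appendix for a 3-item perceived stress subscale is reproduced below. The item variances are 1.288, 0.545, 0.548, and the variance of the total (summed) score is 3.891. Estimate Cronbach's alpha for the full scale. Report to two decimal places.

ΣVar(i) = 1.288 + 0.545 + 0.548 = 2.381
α = (k/(k−1))·(1 − ΣVar(i)/Var(T)) = (3/2)·(1 − 2.381/3.891) = 0.58

Cronbach's alpha = 0.58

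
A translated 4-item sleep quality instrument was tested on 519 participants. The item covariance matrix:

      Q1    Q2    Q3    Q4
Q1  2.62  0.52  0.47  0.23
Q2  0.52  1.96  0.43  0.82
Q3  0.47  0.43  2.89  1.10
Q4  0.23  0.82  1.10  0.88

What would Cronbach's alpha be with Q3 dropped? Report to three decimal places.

α = 0.548

Remaining items: Q1, Q2, Q4 (k = 3).
Σσᵢ² = 2.62 + 1.96 + 0.88 = 5.46
Var(T) = 5.46 + 2 × 1.57 = 8.60
α (item deleted) = (3/2)·(1 − 5.46/8.60) = 0.548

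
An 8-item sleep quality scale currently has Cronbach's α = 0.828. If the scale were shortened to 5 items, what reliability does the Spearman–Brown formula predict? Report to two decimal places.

predicted reliability = 0.75

Length factor m = 5/8 = 0.6250
α' = m·α / (1 − (1−m)·α)
   = 5/8 × 0.828 / (1 − (1 − 5/8) × 0.828)
   = 0.5175 / 0.6895 = 0.75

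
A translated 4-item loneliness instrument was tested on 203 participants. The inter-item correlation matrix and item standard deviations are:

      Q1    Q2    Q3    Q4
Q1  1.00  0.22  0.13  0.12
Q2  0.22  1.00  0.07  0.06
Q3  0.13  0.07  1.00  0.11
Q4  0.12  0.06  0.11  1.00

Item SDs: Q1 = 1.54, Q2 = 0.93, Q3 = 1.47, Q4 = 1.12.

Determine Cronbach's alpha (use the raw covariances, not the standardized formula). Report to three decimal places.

Σσ²ᵢ = 1.54² + 0.93² + 1.47² + 1.12² = 6.6518
Covariances σ_ij = r_ij · s_i · s_j:
  σ(Q1,Q2) = 0.22 × 1.54 × 0.93 = 0.3151
  σ(Q1,Q3) = 0.13 × 1.54 × 1.47 = 0.2943
  σ(Q1,Q4) = 0.12 × 1.54 × 1.12 = 0.2070
  σ(Q2,Q3) = 0.07 × 0.93 × 1.47 = 0.0957
  σ(Q2,Q4) = 0.06 × 0.93 × 1.12 = 0.0625
  σ(Q3,Q4) = 0.11 × 1.47 × 1.12 = 0.1811
σ²_T = Σσ²ᵢ + 2·Σσ_ij = 6.6518 + 2 × 1.1557 = 8.9632
α = (4/3)·(1 − 6.6518/8.9632) = 0.344

α = 0.344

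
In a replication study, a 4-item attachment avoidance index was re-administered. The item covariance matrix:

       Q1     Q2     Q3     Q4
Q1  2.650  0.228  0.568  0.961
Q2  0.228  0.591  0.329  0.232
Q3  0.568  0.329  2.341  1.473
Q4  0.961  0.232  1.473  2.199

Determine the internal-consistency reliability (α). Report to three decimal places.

α = 0.658

sum of item variances = 2.650 + 0.591 + 2.341 + 2.199 = 7.781
Σ_{i<j} σ_ij = 3.791
σ²_total = 7.781 + 2 × 3.791 = 15.363
α = (k/(k−1))·(1 − sum of item variances/σ²_total) = (4/3)·(1 − 7.781/15.363) = 0.658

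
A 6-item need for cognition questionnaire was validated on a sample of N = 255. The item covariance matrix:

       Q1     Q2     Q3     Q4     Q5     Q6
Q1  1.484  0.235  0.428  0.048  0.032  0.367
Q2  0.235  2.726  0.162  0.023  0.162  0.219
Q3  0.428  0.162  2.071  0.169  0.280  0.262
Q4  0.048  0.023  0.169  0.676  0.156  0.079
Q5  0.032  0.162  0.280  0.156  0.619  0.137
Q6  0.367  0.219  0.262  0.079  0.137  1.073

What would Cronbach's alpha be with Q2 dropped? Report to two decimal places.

Remaining items: Q1, Q3, Q4, Q5, Q6 (k = 5).
sum of item variances = 1.484 + 2.071 + 0.676 + 0.619 + 1.073 = 5.923
total variance = 5.923 + 2 × 1.958 = 9.839
α (item deleted) = (5/4)·(1 − 5.923/9.839) = 0.50

α = 0.50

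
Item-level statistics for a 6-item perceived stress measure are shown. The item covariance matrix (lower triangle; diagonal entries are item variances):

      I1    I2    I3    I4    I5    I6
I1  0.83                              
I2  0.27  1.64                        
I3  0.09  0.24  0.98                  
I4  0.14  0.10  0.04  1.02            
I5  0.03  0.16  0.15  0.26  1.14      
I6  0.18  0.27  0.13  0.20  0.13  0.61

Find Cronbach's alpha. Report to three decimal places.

α = 0.521

ΣVar(i) = 0.83 + 1.64 + 0.98 + 1.02 + 1.14 + 0.61 = 6.22
Sum of the distinct covariances = 2.39
σ²_T = 6.22 + 2 × 2.39 = 11.00
α = (k/(k−1))·(1 − ΣVar(i)/σ²_T) = (6/5)·(1 − 6.22/11.00) = 0.521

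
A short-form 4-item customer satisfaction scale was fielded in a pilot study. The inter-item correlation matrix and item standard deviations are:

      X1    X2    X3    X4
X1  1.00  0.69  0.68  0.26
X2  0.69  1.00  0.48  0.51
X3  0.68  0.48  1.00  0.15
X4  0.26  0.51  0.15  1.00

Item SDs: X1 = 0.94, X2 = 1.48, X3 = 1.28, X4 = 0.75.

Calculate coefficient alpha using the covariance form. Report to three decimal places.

coefficient alpha = 0.768

Σσ²ᵢ = 0.94² + 1.48² + 1.28² + 0.75² = 5.2749
Covariances σ_ij = r_ij · s_i · s_j:
  σ(X1,X2) = 0.69 × 0.94 × 1.48 = 0.9599
  σ(X1,X3) = 0.68 × 0.94 × 1.28 = 0.8182
  σ(X1,X4) = 0.26 × 0.94 × 0.75 = 0.1833
  σ(X2,X3) = 0.48 × 1.48 × 1.28 = 0.9093
  σ(X2,X4) = 0.51 × 1.48 × 0.75 = 0.5661
  σ(X3,X4) = 0.15 × 1.28 × 0.75 = 0.1440
σ²_T = Σσ²ᵢ + 2·Σσ_ij = 5.2749 + 2 × 3.5808 = 12.4365
α = (4/3)·(1 − 5.2749/12.4365) = 0.768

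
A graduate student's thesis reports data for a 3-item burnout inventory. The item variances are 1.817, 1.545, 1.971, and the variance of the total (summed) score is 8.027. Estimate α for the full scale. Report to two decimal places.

sum of item variances = 1.817 + 1.545 + 1.971 = 5.333
α = (k/(k−1))·(1 − sum of item variances/total variance) = (3/2)·(1 − 5.333/8.027) = 0.50

α = 0.50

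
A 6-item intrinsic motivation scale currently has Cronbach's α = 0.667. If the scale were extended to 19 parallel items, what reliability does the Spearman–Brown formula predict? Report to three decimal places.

predicted reliability = 0.864

Length factor m = 19/6 = 3.1667
α' = m·α / (1 + (m−1)·α)
   = 19/6 × 0.667 / (1 + (19/6 − 1) × 0.667)
   = 2.1122 / 2.4452 = 0.864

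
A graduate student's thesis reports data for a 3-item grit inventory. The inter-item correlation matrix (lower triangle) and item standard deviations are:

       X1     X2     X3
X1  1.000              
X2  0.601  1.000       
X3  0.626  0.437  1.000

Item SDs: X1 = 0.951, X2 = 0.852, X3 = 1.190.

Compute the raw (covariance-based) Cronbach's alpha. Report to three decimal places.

α = 0.777

Σσ²ᵢ = 0.951² + 0.852² + 1.190² = 3.0464
Covariances σ_ij = r_ij · s_i · s_j:
  σ(X1,X2) = 0.601 × 0.951 × 0.852 = 0.4870
  σ(X1,X3) = 0.626 × 0.951 × 1.190 = 0.7084
  σ(X2,X3) = 0.437 × 0.852 × 1.190 = 0.4431
σ²_T = Σσ²ᵢ + 2·Σσ_ij = 3.0464 + 2 × 1.6385 = 6.3234
α = (3/2)·(1 − 3.0464/6.3234) = 0.777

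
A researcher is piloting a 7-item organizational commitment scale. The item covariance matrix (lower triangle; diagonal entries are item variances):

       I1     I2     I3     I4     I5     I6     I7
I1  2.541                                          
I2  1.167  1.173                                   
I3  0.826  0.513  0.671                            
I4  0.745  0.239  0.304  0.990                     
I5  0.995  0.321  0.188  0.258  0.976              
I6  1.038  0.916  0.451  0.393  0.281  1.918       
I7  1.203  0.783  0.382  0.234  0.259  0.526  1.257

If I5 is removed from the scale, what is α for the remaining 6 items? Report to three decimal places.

α = 0.833

Remaining items: I1, I2, I3, I4, I6, I7 (k = 6).
Σσᵢ² = 2.541 + 1.173 + 0.671 + 0.990 + 1.918 + 1.257 = 8.550
Var(T) = 8.550 + 2 × 9.720 = 27.990
α (item deleted) = (6/5)·(1 − 8.550/27.990) = 0.833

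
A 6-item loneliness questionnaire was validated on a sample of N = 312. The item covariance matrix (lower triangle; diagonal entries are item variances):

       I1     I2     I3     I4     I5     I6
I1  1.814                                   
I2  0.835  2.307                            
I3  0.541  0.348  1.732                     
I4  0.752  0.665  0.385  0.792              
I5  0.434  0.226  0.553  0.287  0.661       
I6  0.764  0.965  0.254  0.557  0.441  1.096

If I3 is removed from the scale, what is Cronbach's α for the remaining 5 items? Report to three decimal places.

Remaining items: I1, I2, I4, I5, I6 (k = 5).
ΣVar(i) = 1.814 + 2.307 + 0.792 + 0.661 + 1.096 = 6.670
σ²_total = 6.670 + 2 × 5.926 = 18.522
α (item deleted) = (5/4)·(1 − 6.670/18.522) = 0.800

α = 0.800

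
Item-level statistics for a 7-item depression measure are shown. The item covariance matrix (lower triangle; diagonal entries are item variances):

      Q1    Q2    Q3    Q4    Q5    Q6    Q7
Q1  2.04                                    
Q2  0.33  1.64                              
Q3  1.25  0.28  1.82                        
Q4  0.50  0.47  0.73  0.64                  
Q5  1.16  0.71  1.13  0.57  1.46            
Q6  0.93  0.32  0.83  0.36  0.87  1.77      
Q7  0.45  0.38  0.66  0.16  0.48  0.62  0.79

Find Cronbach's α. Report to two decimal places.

α = 0.84

sum of item variances = 2.04 + 1.64 + 1.82 + 0.64 + 1.46 + 1.77 + 0.79 = 10.16
Σ_{i<j} σ_ij = 13.19
σ²_T = 10.16 + 2 × 13.19 = 36.54
α = (k/(k−1))·(1 − sum of item variances/σ²_T) = (7/6)·(1 − 10.16/36.54) = 0.84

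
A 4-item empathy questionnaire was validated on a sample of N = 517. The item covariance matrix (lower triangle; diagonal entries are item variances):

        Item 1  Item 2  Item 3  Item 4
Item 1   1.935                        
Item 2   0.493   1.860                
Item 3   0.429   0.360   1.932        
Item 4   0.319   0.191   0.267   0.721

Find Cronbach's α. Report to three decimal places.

Cronbach's α = 0.520

ΣVar(i) = 1.935 + 1.860 + 1.932 + 0.721 = 6.448
Sum of the distinct covariances = 2.059
σ²_T = 6.448 + 2 × 2.059 = 10.566
α = (k/(k−1))·(1 − ΣVar(i)/σ²_T) = (4/3)·(1 − 6.448/10.566) = 0.520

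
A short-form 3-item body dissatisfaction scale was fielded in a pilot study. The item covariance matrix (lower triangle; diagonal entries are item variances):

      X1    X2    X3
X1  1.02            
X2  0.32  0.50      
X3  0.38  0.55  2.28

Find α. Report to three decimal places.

ΣVar(i) = 1.02 + 0.50 + 2.28 = 3.80
Sum of off-diagonal covariances = 1.25
Var(T) = 3.80 + 2 × 1.25 = 6.30
α = (k/(k−1))·(1 − ΣVar(i)/Var(T)) = (3/2)·(1 − 3.80/6.30) = 0.595

α = 0.595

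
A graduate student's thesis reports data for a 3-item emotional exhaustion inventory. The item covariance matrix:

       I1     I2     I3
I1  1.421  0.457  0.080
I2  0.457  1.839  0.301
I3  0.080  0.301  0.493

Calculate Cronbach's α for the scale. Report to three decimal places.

α = 0.463

ΣVar(i) = 1.421 + 1.839 + 0.493 = 3.753
Sum of the distinct covariances = 0.838
total variance = 3.753 + 2 × 0.838 = 5.429
α = (k/(k−1))·(1 − ΣVar(i)/total variance) = (3/2)·(1 − 3.753/5.429) = 0.463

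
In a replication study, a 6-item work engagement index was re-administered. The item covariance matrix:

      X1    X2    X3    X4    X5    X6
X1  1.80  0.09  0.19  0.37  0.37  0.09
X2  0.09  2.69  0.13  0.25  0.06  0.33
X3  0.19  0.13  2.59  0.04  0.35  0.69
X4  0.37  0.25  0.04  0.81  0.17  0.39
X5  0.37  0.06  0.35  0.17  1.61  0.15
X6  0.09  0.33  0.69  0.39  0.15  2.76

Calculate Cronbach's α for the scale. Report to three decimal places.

α = 0.449

Σσ²ᵢ = 1.80 + 2.69 + 2.59 + 0.81 + 1.61 + 2.76 = 12.26
Sum of the distinct covariances = 3.67
total variance = 12.26 + 2 × 3.67 = 19.60
α = (k/(k−1))·(1 − Σσ²ᵢ/total variance) = (6/5)·(1 − 12.26/19.60) = 0.449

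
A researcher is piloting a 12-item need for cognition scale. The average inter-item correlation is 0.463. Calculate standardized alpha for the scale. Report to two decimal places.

standardized alpha = 0.91

Standardized α = k·r̄ / (1 + (k−1)·r̄) = 12 × 0.463 / (1 + 11 × 0.463)
  = 5.5560 / 6.0930 = 0.91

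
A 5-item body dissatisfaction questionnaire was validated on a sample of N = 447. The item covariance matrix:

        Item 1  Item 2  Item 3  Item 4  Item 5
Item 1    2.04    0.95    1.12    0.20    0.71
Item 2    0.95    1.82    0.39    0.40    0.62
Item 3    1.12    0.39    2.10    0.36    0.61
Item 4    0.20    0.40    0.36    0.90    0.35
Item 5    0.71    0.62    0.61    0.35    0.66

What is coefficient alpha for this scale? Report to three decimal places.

coefficient alpha = 0.754

sum of item variances = 2.04 + 1.82 + 2.10 + 0.90 + 0.66 = 7.52
Sum of the distinct covariances = 5.71
total variance = 7.52 + 2 × 5.71 = 18.94
α = (k/(k−1))·(1 − sum of item variances/total variance) = (5/4)·(1 − 7.52/18.94) = 0.754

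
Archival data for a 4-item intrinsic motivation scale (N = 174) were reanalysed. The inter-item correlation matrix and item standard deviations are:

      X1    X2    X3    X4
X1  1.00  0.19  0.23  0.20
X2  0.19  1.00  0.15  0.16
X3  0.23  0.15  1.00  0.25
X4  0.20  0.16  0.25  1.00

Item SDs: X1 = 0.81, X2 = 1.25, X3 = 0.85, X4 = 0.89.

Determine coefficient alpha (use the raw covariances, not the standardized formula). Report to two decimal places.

coefficient alpha = 0.47

Σσ²ᵢ = 0.81² + 1.25² + 0.85² + 0.89² = 3.7332
Covariances σ_ij = r_ij · s_i · s_j:
  σ(X1,X2) = 0.19 × 0.81 × 1.25 = 0.1924
  σ(X1,X3) = 0.23 × 0.81 × 0.85 = 0.1584
  σ(X1,X4) = 0.20 × 0.81 × 0.89 = 0.1442
  σ(X2,X3) = 0.15 × 1.25 × 0.85 = 0.1594
  σ(X2,X4) = 0.16 × 1.25 × 0.89 = 0.1780
  σ(X3,X4) = 0.25 × 0.85 × 0.89 = 0.1891
σ²_T = Σσ²ᵢ + 2·Σσ_ij = 3.7332 + 2 × 1.0215 = 5.7762
α = (4/3)·(1 − 3.7332/5.7762) = 0.47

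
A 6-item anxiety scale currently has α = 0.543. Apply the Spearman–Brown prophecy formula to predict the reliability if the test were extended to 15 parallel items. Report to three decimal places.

predicted reliability = 0.748

Length factor m = 15/6 = 2.5000
α' = m·α / (1 + (m−1)·α)
   = 15/6 × 0.543 / (1 + (15/6 − 1) × 0.543)
   = 1.3575 / 1.8145 = 0.748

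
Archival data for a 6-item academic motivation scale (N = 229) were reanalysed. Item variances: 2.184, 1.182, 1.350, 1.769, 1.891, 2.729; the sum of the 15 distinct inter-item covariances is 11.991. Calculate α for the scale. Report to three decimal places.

α = 0.820

Σσ²ᵢ = 2.184 + 1.182 + 1.350 + 1.769 + 1.891 + 2.729 = 11.105
Sum of distinct covariances = 11.991
σ²_total = Σσ²ᵢ + 2·Σcov = 11.105 + 2 × 11.991 = 35.087
α = (6/5)·(1 − 11.105/35.087) = 0.820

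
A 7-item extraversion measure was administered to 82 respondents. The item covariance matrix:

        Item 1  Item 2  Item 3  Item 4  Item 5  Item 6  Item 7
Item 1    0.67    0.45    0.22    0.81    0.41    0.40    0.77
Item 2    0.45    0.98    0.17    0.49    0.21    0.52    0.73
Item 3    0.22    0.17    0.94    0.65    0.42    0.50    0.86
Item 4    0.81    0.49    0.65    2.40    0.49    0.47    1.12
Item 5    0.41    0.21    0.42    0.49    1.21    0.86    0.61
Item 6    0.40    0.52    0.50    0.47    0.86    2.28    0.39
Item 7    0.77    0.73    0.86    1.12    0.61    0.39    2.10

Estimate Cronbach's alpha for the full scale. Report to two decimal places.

sum of item variances = 0.67 + 0.98 + 0.94 + 2.40 + 1.21 + 2.28 + 2.10 = 10.58
Sum of the distinct covariances = 11.55
Var(T) = 10.58 + 2 × 11.55 = 33.68
α = (k/(k−1))·(1 − sum of item variances/Var(T)) = (7/6)·(1 − 10.58/33.68) = 0.80

Cronbach's alpha = 0.80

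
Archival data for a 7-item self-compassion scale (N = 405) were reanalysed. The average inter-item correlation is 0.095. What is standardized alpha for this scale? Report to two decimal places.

standardized alpha = 0.42

Standardized α = k·r̄ / (1 + (k−1)·r̄) = 7 × 0.095 / (1 + 6 × 0.095)
  = 0.6650 / 1.5700 = 0.42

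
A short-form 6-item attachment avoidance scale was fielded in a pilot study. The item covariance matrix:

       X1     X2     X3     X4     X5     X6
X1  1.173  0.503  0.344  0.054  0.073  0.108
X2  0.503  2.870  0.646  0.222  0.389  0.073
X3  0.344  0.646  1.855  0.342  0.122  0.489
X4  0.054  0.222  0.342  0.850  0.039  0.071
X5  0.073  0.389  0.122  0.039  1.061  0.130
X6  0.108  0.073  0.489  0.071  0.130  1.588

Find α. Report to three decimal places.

Σσ²ᵢ = 1.173 + 2.870 + 1.855 + 0.850 + 1.061 + 1.588 = 9.397
Sum of off-diagonal covariances = 3.605
σ²_T = 9.397 + 2 × 3.605 = 16.607
α = (k/(k−1))·(1 − Σσ²ᵢ/σ²_T) = (6/5)·(1 − 9.397/16.607) = 0.521

α = 0.521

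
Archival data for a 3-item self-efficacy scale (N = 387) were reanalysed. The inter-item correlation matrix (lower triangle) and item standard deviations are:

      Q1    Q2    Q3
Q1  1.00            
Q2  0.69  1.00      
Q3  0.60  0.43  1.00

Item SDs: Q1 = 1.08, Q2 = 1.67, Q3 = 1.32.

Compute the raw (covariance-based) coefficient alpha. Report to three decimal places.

Σσ²ᵢ = 1.08² + 1.67² + 1.32² = 5.6977
Covariances σ_ij = r_ij · s_i · s_j:
  σ(Q1,Q2) = 0.69 × 1.08 × 1.67 = 1.2445
  σ(Q1,Q3) = 0.60 × 1.08 × 1.32 = 0.8554
  σ(Q2,Q3) = 0.43 × 1.67 × 1.32 = 0.9479
σ²_T = Σσ²ᵢ + 2·Σσ_ij = 5.6977 + 2 × 3.0478 = 11.7933
α = (3/2)·(1 − 5.6977/11.7933) = 0.775

coefficient alpha = 0.775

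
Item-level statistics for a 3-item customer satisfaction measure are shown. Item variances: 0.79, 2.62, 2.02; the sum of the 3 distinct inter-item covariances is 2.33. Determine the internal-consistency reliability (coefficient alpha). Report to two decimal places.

sum of item variances = 0.79 + 2.62 + 2.02 = 5.43
Sum of distinct covariances = 2.33
σ²_total = sum of item variances + 2·Σcov = 5.43 + 2 × 2.33 = 10.09
α = (3/2)·(1 − 5.43/10.09) = 0.69

coefficient alpha = 0.69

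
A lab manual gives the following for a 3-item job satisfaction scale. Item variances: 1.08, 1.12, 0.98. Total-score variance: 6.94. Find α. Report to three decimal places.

α = 0.813

sum of item variances = 1.08 + 1.12 + 0.98 = 3.18
α = (k/(k−1))·(1 − sum of item variances/σ²_total) = (3/2)·(1 − 3.18/6.94) = 0.813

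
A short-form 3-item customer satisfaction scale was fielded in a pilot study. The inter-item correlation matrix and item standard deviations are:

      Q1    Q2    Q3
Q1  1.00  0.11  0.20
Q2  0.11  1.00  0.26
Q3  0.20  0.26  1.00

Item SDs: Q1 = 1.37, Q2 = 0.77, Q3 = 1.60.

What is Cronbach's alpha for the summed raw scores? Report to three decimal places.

Cronbach's alpha = 0.387

Σσ²ᵢ = 1.37² + 0.77² + 1.60² = 5.0298
Covariances σ_ij = r_ij · s_i · s_j:
  σ(Q1,Q2) = 0.11 × 1.37 × 0.77 = 0.1160
  σ(Q1,Q3) = 0.20 × 1.37 × 1.60 = 0.4384
  σ(Q2,Q3) = 0.26 × 0.77 × 1.60 = 0.3203
σ²_T = Σσ²ᵢ + 2·Σσ_ij = 5.0298 + 2 × 0.8747 = 6.7792
α = (3/2)·(1 − 5.0298/6.7792) = 0.387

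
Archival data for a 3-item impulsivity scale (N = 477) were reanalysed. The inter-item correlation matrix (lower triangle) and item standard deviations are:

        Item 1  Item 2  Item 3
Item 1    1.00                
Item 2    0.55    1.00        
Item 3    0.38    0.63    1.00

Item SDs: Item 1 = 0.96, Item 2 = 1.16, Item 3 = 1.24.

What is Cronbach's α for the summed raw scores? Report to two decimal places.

Σσ²ᵢ = 0.96² + 1.16² + 1.24² = 3.8048
Covariances σ_ij = r_ij · s_i · s_j:
  σ(Item 1,Item 2) = 0.55 × 0.96 × 1.16 = 0.6125
  σ(Item 1,Item 3) = 0.38 × 0.96 × 1.24 = 0.4524
  σ(Item 2,Item 3) = 0.63 × 1.16 × 1.24 = 0.9062
σ²_T = Σσ²ᵢ + 2·Σσ_ij = 3.8048 + 2 × 1.9711 = 7.7470
α = (3/2)·(1 − 3.8048/7.7470) = 0.76

Cronbach's α = 0.76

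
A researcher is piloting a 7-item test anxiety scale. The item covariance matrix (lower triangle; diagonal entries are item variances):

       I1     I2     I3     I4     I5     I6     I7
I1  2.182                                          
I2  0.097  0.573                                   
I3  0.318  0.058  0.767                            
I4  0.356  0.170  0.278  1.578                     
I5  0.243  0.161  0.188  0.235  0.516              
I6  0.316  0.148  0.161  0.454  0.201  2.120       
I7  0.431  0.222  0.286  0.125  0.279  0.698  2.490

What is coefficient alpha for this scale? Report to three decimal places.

ΣVar(i) = 2.182 + 0.573 + 0.767 + 1.578 + 0.516 + 2.120 + 2.490 = 10.226
Sum of off-diagonal covariances = 5.425
Var(T) = 10.226 + 2 × 5.425 = 21.076
α = (k/(k−1))·(1 − ΣVar(i)/Var(T)) = (7/6)·(1 − 10.226/21.076) = 0.601

α = 0.601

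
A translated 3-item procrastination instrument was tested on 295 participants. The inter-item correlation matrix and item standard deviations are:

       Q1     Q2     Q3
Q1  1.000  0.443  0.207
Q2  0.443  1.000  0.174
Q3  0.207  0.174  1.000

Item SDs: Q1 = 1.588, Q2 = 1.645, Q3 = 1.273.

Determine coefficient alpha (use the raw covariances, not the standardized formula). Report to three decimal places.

Σσ²ᵢ = 1.588² + 1.645² + 1.273² = 6.8483
Covariances σ_ij = r_ij · s_i · s_j:
  σ(Q1,Q2) = 0.443 × 1.588 × 1.645 = 1.1572
  σ(Q1,Q3) = 0.207 × 1.588 × 1.273 = 0.4185
  σ(Q2,Q3) = 0.174 × 1.645 × 1.273 = 0.3644
σ²_T = Σσ²ᵢ + 2·Σσ_ij = 6.8483 + 2 × 1.9401 = 10.7285
α = (3/2)·(1 − 6.8483/10.7285) = 0.543

α = 0.543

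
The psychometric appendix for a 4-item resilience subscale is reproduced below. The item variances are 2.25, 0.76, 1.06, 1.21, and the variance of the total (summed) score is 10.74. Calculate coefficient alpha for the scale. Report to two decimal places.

coefficient alpha = 0.68

ΣVar(i) = 2.25 + 0.76 + 1.06 + 1.21 = 5.28
α = (k/(k−1))·(1 − ΣVar(i)/total variance) = (4/3)·(1 − 5.28/10.74) = 0.68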